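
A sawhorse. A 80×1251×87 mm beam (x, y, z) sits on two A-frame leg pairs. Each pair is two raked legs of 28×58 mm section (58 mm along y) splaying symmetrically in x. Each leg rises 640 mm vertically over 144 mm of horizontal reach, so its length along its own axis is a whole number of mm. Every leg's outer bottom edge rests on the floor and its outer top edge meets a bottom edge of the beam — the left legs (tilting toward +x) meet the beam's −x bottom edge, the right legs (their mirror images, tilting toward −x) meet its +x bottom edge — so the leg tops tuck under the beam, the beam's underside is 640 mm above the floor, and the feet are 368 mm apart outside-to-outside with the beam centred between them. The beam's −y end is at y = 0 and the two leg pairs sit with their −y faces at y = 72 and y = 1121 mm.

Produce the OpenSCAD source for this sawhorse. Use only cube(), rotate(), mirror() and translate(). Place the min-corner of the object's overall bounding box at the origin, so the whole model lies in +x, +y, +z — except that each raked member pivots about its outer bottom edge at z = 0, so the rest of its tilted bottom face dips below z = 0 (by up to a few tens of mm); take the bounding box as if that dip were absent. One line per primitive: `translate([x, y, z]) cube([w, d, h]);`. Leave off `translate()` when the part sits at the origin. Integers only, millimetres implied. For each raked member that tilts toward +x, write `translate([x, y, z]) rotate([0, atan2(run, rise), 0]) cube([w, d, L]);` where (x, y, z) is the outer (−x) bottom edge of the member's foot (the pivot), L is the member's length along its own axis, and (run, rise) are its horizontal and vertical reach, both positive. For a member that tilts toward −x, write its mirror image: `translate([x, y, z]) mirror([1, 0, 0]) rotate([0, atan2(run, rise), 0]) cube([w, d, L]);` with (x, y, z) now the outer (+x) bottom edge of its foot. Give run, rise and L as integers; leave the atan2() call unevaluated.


translate([144, 0, 640]) cube([80, 1251, 87]);
translate([0, 72, 0]) rotate([0, atan2(144, 640), 0]) cube([28, 58, 656]);
translate([368, 72, 0]) mirror([1, 0, 0]) rotate([0, atan2(144, 640), 0]) cube([28, 58, 656]);
translate([0, 1121, 0]) rotate([0, atan2(144, 640), 0]) cube([28, 58, 656]);
translate([368, 1121, 0]) mirror([1, 0, 0]) rotate([0, atan2(144, 640), 0]) cube([28, 58, 656]);


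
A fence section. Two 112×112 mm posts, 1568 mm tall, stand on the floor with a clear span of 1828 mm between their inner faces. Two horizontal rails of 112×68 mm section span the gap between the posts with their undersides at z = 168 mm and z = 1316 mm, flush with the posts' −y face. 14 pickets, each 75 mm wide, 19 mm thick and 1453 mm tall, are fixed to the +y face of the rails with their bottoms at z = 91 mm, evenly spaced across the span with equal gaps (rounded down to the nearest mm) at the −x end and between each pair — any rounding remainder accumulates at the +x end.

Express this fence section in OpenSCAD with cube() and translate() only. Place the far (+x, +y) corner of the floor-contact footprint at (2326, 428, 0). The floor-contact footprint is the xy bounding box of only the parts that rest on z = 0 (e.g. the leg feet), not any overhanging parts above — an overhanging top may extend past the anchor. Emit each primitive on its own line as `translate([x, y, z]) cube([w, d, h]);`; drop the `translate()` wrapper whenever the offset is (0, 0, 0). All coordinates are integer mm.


translate([274, 316, 0]) cube([112, 112, 1568]);
translate([2214, 316, 0]) cube([112, 112, 1568]);
translate([386, 316, 168]) cube([1828, 112, 68]);
translate([386, 316, 1316]) cube([1828, 112, 68]);
translate([437, 428, 91]) cube([75, 19, 1453]);
translate([563, 428, 91]) cube([75, 19, 1453]);
translate([689, 428, 91]) cube([75, 19, 1453]);
translate([815, 428, 91]) cube([75, 19, 1453]);
translate([941, 428, 91]) cube([75, 19, 1453]);
translate([1067, 428, 91]) cube([75, 19, 1453]);
translate([1193, 428, 91]) cube([75, 19, 1453]);
translate([1319, 428, 91]) cube([75, 19, 1453]);
translate([1445, 428, 91]) cube([75, 19, 1453]);
translate([1571, 428, 91]) cube([75, 19, 1453]);
translate([1697, 428, 91]) cube([75, 19, 1453]);
translate([1823, 428, 91]) cube([75, 19, 1453]);
translate([1949, 428, 91]) cube([75, 19, 1453]);
translate([2075, 428, 91]) cube([75, 19, 1453]);


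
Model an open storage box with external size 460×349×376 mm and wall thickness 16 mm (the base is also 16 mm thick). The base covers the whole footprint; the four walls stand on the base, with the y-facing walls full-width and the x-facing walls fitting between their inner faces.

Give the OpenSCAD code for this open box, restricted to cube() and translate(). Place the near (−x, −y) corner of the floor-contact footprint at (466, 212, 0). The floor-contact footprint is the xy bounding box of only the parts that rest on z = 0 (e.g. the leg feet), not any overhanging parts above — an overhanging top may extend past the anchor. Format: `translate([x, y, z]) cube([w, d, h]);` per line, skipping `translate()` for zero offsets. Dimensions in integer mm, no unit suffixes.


translate([466, 212, 0]) cube([460, 349, 16]);
translate([466, 212, 16]) cube([460, 16, 360]);
translate([466, 545, 16]) cube([460, 16, 360]);
translate([466, 228, 16]) cube([16, 317, 360]);
translate([910, 228, 16]) cube([16, 317, 360]);


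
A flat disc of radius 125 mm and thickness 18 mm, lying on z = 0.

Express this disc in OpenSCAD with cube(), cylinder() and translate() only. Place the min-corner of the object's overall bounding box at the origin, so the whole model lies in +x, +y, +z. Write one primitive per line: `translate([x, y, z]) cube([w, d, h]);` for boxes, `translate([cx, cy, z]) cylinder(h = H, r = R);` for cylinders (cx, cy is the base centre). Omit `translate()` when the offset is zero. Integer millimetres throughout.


translate([125, 125, 0]) cylinder(h = 18, r = 125);


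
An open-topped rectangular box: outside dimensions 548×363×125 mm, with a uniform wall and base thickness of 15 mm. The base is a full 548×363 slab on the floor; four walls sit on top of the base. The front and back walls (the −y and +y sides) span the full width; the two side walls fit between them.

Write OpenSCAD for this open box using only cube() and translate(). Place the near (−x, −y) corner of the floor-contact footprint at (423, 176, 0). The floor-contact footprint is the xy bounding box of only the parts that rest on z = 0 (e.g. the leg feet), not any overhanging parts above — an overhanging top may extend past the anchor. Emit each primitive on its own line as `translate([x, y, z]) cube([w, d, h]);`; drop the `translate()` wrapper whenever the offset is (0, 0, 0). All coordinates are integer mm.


translate([423, 176, 0]) cube([548, 363, 15]);
translate([423, 176, 15]) cube([548, 15, 110]);
translate([423, 524, 15]) cube([548, 15, 110]);
translate([423, 191, 15]) cube([15, 333, 110]);
translate([956, 191, 15]) cube([15, 333, 110]);


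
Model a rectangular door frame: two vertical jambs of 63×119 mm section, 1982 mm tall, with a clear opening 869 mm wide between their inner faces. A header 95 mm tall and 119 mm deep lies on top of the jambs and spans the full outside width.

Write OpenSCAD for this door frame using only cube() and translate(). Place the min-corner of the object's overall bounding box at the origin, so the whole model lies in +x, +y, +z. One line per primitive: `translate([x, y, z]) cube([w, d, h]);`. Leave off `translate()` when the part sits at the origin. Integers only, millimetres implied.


cube([63, 119, 1982]);
translate([932, 0, 0]) cube([63, 119, 1982]);
translate([0, 0, 1982]) cube([995, 119, 95]);


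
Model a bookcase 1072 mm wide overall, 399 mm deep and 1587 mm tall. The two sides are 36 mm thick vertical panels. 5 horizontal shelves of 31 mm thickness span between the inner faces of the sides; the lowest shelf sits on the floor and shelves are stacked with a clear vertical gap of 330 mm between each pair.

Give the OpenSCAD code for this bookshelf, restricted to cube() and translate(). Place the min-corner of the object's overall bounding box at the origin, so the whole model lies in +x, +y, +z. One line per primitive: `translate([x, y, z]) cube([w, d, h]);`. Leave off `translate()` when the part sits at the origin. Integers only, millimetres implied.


cube([36, 399, 1587]);
translate([1036, 0, 0]) cube([36, 399, 1587]);
translate([36, 0, 0]) cube([1000, 399, 31]);
translate([36, 0, 361]) cube([1000, 399, 31]);
translate([36, 0, 722]) cube([1000, 399, 31]);
translate([36, 0, 1083]) cube([1000, 399, 31]);
translate([36, 0, 1444]) cube([1000, 399, 31]);


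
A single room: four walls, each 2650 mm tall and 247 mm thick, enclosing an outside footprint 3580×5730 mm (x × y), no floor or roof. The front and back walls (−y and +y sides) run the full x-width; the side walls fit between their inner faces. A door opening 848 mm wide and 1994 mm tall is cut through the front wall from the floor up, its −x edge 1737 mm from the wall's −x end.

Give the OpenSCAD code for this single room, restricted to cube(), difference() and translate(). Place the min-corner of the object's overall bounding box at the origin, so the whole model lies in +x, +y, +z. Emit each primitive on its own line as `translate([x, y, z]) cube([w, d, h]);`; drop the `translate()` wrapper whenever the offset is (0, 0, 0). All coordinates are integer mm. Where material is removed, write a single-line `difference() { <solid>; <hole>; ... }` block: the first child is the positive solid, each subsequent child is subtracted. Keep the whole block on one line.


difference() { cube([3580, 247, 2650]); translate([1737, 0, 0]) cube([848, 247, 1994]); }
translate([0, 5483, 0]) cube([3580, 247, 2650]);
translate([0, 247, 0]) cube([247, 5236, 2650]);
translate([3333, 247, 0]) cube([247, 5236, 2650]);


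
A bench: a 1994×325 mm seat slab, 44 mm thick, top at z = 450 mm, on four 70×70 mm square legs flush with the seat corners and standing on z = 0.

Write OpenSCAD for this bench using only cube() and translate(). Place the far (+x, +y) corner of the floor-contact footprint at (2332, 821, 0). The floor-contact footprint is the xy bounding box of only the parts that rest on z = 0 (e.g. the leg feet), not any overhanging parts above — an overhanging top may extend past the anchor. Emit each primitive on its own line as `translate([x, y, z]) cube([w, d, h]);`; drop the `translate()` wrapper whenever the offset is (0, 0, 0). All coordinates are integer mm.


translate([338, 496, 406]) cube([1994, 325, 44]);
translate([338, 496, 0]) cube([70, 70, 406]);
translate([338, 751, 0]) cube([70, 70, 406]);
translate([2262, 496, 0]) cube([70, 70, 406]);
translate([2262, 751, 0]) cube([70, 70, 406]);


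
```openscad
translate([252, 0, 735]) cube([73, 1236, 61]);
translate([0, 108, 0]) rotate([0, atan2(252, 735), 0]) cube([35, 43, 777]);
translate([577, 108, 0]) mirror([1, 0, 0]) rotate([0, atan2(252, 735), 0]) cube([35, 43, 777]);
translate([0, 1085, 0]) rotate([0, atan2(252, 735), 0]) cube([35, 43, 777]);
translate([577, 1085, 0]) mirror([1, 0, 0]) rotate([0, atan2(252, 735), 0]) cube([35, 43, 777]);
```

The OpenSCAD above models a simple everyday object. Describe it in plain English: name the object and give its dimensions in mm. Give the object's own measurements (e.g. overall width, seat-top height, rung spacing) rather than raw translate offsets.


A sawhorse. A 73×1236×61 mm beam (x, y, z) sits on two A-frame leg pairs. Each pair is two raked legs of 35×43 mm section (43 mm along y) splaying symmetrically in x. Each leg rises 735 mm vertically over 252 mm of horizontal reach and is 777 mm long along its own axis. Every leg's outer bottom edge rests on the floor and its outer top edge meets a bottom edge of the beam — the left legs (tilting toward +x) meet the beam's −x bottom edge, the right legs (their mirror images, tilting toward −x) meet its +x bottom edge — so the leg tops tuck under the beam, the beam's underside is 735 mm above the floor, and the feet are 577 mm apart outside-to-outside with the beam centred between them. The two leg pairs are set in 108 mm from either end of the beam.


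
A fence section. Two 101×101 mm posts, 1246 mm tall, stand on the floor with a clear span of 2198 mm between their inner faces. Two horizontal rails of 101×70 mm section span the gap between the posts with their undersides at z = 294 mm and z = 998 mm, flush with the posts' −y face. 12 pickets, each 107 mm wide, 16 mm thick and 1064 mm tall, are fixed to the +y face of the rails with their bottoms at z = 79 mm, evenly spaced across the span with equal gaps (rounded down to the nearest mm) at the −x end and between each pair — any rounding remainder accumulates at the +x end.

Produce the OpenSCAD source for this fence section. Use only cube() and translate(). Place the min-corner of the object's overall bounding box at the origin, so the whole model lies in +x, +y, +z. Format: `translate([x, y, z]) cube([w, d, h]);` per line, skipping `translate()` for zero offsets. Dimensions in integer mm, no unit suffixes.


cube([101, 101, 1246]);
translate([2299, 0, 0]) cube([101, 101, 1246]);
translate([101, 0, 294]) cube([2198, 101, 70]);
translate([101, 0, 998]) cube([2198, 101, 70]);
translate([171, 101, 79]) cube([107, 16, 1064]);
translate([348, 101, 79]) cube([107, 16, 1064]);
translate([525, 101, 79]) cube([107, 16, 1064]);
translate([702, 101, 79]) cube([107, 16, 1064]);
translate([879, 101, 79]) cube([107, 16, 1064]);
translate([1056, 101, 79]) cube([107, 16, 1064]);
translate([1233, 101, 79]) cube([107, 16, 1064]);
translate([1410, 101, 79]) cube([107, 16, 1064]);
translate([1587, 101, 79]) cube([107, 16, 1064]);
translate([1764, 101, 79]) cube([107, 16, 1064]);
translate([1941, 101, 79]) cube([107, 16, 1064]);
translate([2118, 101, 79]) cube([107, 16, 1064]);


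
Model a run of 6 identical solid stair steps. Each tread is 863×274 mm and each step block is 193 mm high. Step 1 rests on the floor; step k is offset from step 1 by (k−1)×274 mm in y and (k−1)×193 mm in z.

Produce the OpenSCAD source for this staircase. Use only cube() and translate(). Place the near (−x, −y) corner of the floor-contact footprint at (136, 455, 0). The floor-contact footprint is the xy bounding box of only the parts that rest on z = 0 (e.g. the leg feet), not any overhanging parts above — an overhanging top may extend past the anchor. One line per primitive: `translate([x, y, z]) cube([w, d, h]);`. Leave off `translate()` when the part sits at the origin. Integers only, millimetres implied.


translate([136, 455, 0]) cube([863, 274, 193]);
translate([136, 729, 193]) cube([863, 274, 193]);
translate([136, 1003, 386]) cube([863, 274, 193]);
translate([136, 1277, 579]) cube([863, 274, 193]);
translate([136, 1551, 772]) cube([863, 274, 193]);
translate([136, 1825, 965]) cube([863, 274, 193]);


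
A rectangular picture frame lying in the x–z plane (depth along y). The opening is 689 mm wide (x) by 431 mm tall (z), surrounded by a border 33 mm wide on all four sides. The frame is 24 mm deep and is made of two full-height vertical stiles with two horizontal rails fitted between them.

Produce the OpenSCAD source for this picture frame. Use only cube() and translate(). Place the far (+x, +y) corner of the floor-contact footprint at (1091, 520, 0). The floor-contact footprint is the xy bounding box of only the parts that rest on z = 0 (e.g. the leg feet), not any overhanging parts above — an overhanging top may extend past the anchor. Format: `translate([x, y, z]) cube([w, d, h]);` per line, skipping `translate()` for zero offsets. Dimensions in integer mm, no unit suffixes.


translate([336, 496, 0]) cube([33, 24, 497]);
translate([1058, 496, 0]) cube([33, 24, 497]);
translate([369, 496, 0]) cube([689, 24, 33]);
translate([369, 496, 464]) cube([689, 24, 33]);


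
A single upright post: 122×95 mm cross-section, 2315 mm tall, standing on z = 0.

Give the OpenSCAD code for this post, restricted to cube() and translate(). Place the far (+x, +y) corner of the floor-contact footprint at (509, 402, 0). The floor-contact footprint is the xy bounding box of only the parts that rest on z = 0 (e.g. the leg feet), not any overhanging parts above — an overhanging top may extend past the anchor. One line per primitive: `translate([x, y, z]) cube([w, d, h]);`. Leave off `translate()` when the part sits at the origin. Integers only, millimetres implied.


translate([387, 307, 0]) cube([122, 95, 2315]);


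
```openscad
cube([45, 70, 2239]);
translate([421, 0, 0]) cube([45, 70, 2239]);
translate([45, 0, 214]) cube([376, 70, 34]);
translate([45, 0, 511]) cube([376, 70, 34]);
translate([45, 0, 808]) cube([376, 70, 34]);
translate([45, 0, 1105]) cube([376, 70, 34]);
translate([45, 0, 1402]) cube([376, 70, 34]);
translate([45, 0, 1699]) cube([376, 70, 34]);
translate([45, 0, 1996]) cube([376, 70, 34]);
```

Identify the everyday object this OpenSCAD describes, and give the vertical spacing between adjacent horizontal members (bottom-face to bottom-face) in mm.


A ladder. The rung spacing is 297 mm.

Two tall 45×70 posts with 7 short bars between them — a ladder. Adjacent rungs sit at z = 214 and z = 511, so the spacing is 511 − 214 = 297 mm.


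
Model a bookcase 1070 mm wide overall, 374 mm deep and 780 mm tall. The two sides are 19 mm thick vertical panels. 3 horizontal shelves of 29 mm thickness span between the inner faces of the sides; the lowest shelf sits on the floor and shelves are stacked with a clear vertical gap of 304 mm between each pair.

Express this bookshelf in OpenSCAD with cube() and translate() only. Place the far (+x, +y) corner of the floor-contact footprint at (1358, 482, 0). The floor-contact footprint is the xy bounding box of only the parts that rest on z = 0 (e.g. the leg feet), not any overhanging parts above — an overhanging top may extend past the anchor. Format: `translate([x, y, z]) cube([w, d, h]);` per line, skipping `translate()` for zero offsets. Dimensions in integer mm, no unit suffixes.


translate([288, 108, 0]) cube([19, 374, 780]);
translate([1339, 108, 0]) cube([19, 374, 780]);
translate([307, 108, 0]) cube([1032, 374, 29]);
translate([307, 108, 333]) cube([1032, 374, 29]);
translate([307, 108, 666]) cube([1032, 374, 29]);


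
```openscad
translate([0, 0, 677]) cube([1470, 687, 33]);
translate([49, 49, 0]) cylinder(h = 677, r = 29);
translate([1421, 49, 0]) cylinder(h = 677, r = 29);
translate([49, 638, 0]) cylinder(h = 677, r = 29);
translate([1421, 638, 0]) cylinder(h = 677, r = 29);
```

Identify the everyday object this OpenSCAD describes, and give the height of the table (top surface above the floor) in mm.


A table. The table height is 710 mm.

A 1470×687×33 slab sits at z = 677 on four Ø58 mm round legs — a table. The top surface is at 677 + 33 = 710 mm.


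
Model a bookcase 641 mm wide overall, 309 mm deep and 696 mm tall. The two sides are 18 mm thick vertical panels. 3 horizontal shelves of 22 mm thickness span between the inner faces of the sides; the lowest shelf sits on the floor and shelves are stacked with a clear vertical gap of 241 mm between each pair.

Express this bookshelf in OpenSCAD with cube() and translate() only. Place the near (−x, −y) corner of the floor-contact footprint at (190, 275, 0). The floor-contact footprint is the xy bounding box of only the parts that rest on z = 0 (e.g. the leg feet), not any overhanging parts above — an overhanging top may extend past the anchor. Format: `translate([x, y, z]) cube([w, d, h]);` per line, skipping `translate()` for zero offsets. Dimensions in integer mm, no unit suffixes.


translate([190, 275, 0]) cube([18, 309, 696]);
translate([813, 275, 0]) cube([18, 309, 696]);
translate([208, 275, 0]) cube([605, 309, 22]);
translate([208, 275, 263]) cube([605, 309, 22]);
translate([208, 275, 526]) cube([605, 309, 22]);


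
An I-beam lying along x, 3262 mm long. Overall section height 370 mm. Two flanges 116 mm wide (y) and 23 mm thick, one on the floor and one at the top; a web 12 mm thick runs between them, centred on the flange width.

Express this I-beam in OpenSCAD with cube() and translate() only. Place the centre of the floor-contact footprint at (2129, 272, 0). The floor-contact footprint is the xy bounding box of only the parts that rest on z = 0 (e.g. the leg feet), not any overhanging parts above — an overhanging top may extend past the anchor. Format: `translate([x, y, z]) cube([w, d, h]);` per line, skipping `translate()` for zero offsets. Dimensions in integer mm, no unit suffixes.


translate([498, 214, 0]) cube([3262, 116, 23]);
translate([498, 266, 23]) cube([3262, 12, 324]);
translate([498, 214, 347]) cube([3262, 116, 23]);


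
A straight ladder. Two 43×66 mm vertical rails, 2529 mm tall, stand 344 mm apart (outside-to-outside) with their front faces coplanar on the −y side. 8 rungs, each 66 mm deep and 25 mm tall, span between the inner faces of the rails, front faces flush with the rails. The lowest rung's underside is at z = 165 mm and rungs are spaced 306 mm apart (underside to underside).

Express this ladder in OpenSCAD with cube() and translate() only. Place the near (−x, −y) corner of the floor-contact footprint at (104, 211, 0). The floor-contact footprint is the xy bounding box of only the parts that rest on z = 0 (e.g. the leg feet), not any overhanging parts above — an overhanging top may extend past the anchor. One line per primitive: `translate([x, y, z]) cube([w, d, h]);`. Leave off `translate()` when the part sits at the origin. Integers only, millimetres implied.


// rung span = 344 - 2*43 = 258
// rung[k] z = 165 + k*306
translate([104, 211, 0]) cube([43, 66, 2529]);
translate([405, 211, 0]) cube([43, 66, 2529]);
translate([147, 211, 165]) cube([258, 66, 25]);
translate([147, 211, 471]) cube([258, 66, 25]);
translate([147, 211, 777]) cube([258, 66, 25]);
translate([147, 211, 1083]) cube([258, 66, 25]);
translate([147, 211, 1389]) cube([258, 66, 25]);
translate([147, 211, 1695]) cube([258, 66, 25]);
translate([147, 211, 2001]) cube([258, 66, 25]);
translate([147, 211, 2307]) cube([258, 66, 25]);


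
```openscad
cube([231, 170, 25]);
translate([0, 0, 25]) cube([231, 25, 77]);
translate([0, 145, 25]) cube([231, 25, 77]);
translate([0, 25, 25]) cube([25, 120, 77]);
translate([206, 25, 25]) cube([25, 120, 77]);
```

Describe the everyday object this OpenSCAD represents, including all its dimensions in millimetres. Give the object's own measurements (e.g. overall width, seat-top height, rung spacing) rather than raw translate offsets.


An open-topped rectangular box: outside dimensions 231×170×102 mm, with a uniform wall and base thickness of 25 mm. The base is a full 231×170 slab on the floor; four walls sit on top of the base. The front and back walls (the −y and +y sides) span the full width; the two side walls fit between them.


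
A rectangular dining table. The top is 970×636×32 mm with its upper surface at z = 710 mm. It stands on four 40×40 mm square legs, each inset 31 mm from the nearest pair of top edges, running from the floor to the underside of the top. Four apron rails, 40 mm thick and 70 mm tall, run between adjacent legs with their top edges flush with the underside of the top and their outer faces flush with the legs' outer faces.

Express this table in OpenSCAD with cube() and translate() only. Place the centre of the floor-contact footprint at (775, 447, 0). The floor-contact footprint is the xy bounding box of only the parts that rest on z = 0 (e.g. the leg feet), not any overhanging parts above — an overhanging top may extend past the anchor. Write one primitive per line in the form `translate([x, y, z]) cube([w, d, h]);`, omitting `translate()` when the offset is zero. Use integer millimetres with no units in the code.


translate([290, 129, 678]) cube([970, 636, 32]);
translate([321, 160, 0]) cube([40, 40, 678]);
translate([1189, 160, 0]) cube([40, 40, 678]);
translate([321, 694, 0]) cube([40, 40, 678]);
translate([1189, 694, 0]) cube([40, 40, 678]);
translate([361, 160, 608]) cube([828, 40, 70]);
translate([361, 694, 608]) cube([828, 40, 70]);
translate([321, 200, 608]) cube([40, 494, 70]);
translate([1189, 200, 608]) cube([40, 494, 70]);


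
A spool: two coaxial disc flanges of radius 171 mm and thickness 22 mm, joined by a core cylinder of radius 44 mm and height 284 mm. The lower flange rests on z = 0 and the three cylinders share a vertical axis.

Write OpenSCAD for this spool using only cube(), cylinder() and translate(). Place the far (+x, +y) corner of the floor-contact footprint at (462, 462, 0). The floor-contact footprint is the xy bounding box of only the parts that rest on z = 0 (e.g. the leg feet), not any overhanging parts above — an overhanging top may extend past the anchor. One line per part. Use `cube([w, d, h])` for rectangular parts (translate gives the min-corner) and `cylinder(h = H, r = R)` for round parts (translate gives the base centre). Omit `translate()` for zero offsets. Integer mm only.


translate([291, 291, 0]) cylinder(h = 22, r = 171);
translate([291, 291, 22]) cylinder(h = 284, r = 44);
translate([291, 291, 306]) cylinder(h = 22, r = 171);


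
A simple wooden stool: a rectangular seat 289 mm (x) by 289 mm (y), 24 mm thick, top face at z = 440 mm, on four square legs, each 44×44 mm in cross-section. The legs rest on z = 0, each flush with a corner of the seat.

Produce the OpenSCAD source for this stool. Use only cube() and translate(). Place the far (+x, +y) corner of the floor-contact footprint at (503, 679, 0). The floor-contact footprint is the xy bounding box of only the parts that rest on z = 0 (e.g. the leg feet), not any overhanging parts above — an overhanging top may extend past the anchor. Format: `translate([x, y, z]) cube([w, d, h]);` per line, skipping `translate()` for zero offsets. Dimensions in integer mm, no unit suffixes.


translate([214, 390, 416]) cube([289, 289, 24]);
translate([214, 390, 0]) cube([44, 44, 416]);
translate([459, 390, 0]) cube([44, 44, 416]);
translate([214, 635, 0]) cube([44, 44, 416]);
translate([459, 635, 0]) cube([44, 44, 416]);


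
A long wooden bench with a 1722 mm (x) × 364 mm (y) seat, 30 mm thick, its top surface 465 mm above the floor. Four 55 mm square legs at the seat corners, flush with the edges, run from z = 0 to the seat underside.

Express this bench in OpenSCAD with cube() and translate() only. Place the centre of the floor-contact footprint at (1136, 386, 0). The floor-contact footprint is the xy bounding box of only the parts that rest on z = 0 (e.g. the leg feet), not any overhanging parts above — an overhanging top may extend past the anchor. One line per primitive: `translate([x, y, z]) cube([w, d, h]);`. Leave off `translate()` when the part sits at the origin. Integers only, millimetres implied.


translate([275, 204, 435]) cube([1722, 364, 30]);
translate([275, 204, 0]) cube([55, 55, 435]);
translate([275, 513, 0]) cube([55, 55, 435]);
translate([1942, 204, 0]) cube([55, 55, 435]);
translate([1942, 513, 0]) cube([55, 55, 435]);


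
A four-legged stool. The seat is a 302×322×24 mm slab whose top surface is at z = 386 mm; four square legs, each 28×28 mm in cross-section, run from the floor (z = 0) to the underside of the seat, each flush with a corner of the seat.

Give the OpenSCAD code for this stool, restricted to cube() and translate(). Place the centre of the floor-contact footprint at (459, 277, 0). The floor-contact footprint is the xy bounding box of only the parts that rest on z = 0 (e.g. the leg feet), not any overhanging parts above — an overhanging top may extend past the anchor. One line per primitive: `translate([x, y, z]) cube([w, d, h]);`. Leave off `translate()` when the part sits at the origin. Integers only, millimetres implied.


translate([308, 116, 362]) cube([302, 322, 24]);
translate([308, 116, 0]) cube([28, 28, 362]);
translate([582, 116, 0]) cube([28, 28, 362]);
translate([308, 410, 0]) cube([28, 28, 362]);
translate([582, 410, 0]) cube([28, 28, 362]);


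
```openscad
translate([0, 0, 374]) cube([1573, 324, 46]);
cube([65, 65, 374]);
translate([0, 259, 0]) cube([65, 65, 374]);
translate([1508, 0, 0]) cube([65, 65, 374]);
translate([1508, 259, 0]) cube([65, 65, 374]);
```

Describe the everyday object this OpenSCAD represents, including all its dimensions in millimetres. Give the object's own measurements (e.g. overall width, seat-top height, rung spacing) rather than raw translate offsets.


A bench: a 1573×324 mm seat slab, 46 mm thick, top at z = 420 mm, on four 65×65 mm square legs flush with the seat corners and standing on z = 0.


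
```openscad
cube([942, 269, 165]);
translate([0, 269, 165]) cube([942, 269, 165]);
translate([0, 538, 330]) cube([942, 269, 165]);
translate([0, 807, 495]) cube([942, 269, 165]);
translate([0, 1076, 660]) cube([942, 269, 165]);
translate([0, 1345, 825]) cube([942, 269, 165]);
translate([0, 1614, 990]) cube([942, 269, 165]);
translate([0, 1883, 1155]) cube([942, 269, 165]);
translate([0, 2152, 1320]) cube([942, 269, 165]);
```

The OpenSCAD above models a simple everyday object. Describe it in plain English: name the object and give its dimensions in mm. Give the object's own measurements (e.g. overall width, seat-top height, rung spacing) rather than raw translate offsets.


A straight staircase of 9 solid steps. Each step is 942 mm wide (x), 269 mm deep (y, the going) and 165 mm tall (the rise). The first step rests on the floor; each subsequent step sits one going further in +y and one rise higher in +z, directly behind and above the previous step with no overlap.


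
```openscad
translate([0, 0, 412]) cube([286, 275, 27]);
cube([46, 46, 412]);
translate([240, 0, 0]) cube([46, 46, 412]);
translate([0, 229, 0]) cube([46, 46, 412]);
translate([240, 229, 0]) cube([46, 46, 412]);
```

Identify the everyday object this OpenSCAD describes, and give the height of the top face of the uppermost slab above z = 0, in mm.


A stool. The seat height is 439 mm.

A 286×275×27 slab at z = 412 on four corner posts — a stool. The seat top is 412 + 27 = 439 mm.


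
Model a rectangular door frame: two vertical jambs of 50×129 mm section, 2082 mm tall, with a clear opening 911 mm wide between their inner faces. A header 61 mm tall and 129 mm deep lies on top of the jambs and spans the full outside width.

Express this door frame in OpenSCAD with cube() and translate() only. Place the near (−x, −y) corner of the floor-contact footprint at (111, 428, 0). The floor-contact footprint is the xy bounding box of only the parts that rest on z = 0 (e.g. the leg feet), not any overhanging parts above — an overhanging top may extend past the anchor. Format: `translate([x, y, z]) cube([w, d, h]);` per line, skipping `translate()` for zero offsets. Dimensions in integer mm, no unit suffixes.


translate([111, 428, 0]) cube([50, 129, 2082]);
translate([1072, 428, 0]) cube([50, 129, 2082]);
translate([111, 428, 2082]) cube([1011, 129, 61]);


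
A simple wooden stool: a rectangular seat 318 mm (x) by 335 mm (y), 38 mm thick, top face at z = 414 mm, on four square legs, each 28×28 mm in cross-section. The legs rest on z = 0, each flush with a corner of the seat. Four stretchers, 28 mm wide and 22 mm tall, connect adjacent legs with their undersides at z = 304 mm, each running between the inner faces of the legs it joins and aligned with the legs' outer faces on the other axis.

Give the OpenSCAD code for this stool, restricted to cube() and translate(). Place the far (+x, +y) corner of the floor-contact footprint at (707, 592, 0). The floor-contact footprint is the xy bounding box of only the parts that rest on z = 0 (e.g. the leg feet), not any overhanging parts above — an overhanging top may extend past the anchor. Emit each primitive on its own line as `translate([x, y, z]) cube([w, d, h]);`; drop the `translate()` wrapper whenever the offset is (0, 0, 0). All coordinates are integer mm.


// leg_h = 414 - 38 = 376
// stretcher span = 318 - 2*28 = 262
translate([389, 257, 376]) cube([318, 335, 38]);
translate([389, 257, 0]) cube([28, 28, 376]);
translate([679, 257, 0]) cube([28, 28, 376]);
translate([389, 564, 0]) cube([28, 28, 376]);
translate([679, 564, 0]) cube([28, 28, 376]);
translate([417, 257, 304]) cube([262, 28, 22]);
translate([417, 564, 304]) cube([262, 28, 22]);
translate([389, 285, 304]) cube([28, 279, 22]);
translate([679, 285, 304]) cube([28, 279, 22]);


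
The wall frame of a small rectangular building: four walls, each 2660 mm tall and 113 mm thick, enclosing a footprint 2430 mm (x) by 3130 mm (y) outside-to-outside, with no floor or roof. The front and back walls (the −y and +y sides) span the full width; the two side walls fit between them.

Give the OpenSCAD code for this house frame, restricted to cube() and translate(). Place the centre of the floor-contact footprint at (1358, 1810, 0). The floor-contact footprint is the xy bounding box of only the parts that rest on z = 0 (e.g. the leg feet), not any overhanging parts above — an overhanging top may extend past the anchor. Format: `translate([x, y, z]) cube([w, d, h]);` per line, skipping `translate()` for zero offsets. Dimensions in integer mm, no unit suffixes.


translate([143, 245, 0]) cube([2430, 113, 2660]);
translate([143, 3262, 0]) cube([2430, 113, 2660]);
translate([143, 358, 0]) cube([113, 2904, 2660]);
translate([2460, 358, 0]) cube([113, 2904, 2660]);


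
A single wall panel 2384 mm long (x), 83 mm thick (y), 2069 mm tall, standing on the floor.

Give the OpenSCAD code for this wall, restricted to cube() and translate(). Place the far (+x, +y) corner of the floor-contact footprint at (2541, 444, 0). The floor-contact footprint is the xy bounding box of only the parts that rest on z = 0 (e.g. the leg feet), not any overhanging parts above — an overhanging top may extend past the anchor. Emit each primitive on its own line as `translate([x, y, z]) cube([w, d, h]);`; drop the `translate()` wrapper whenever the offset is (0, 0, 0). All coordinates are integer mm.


translate([157, 361, 0]) cube([2384, 83, 2069]);


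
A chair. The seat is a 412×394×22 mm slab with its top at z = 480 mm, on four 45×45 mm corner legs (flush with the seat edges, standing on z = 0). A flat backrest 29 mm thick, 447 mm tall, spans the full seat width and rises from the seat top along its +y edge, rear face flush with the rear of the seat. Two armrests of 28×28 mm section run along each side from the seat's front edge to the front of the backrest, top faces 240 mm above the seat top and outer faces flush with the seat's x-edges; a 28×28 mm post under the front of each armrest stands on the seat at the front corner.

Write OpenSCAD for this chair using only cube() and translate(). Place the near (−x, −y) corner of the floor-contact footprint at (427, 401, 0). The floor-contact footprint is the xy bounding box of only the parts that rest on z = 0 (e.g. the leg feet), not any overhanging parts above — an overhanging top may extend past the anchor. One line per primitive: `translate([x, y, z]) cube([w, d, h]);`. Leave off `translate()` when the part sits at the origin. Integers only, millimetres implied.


translate([427, 401, 458]) cube([412, 394, 22]);
translate([427, 401, 0]) cube([45, 45, 458]);
translate([794, 401, 0]) cube([45, 45, 458]);
translate([427, 750, 0]) cube([45, 45, 458]);
translate([794, 750, 0]) cube([45, 45, 458]);
translate([427, 766, 480]) cube([412, 29, 447]);
translate([427, 401, 692]) cube([28, 365, 28]);
translate([811, 401, 692]) cube([28, 365, 28]);
translate([427, 401, 480]) cube([28, 28, 212]);
translate([811, 401, 480]) cube([28, 28, 212]);


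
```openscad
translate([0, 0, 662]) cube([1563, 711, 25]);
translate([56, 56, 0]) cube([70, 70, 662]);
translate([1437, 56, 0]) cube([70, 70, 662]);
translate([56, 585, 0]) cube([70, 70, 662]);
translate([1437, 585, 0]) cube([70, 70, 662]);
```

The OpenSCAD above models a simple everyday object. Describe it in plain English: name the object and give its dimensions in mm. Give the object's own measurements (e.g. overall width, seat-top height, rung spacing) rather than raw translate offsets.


A table: top 1563 mm (x) × 711 mm (y), 25 mm thick, upper face at z = 687 mm, on four 70×70 mm square legs, each inset 56 mm from the nearest pair of top edges from z = 0 to the bottom of the top.


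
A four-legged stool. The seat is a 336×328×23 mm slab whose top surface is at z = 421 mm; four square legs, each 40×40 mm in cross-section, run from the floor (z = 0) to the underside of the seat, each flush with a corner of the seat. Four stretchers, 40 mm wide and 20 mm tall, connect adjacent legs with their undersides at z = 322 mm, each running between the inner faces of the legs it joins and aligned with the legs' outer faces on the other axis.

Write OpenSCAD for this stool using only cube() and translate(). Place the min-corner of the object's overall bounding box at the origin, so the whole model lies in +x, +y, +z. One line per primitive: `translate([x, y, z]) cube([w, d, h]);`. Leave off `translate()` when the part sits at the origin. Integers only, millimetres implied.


// leg_h = 421 - 23 = 398
// stretcher span = 336 - 2*40 = 256
translate([0, 0, 398]) cube([336, 328, 23]);
cube([40, 40, 398]);
translate([296, 0, 0]) cube([40, 40, 398]);
translate([0, 288, 0]) cube([40, 40, 398]);
translate([296, 288, 0]) cube([40, 40, 398]);
translate([40, 0, 322]) cube([256, 40, 20]);
translate([40, 288, 322]) cube([256, 40, 20]);
translate([0, 40, 322]) cube([40, 248, 20]);
translate([296, 40, 322]) cube([40, 248, 20]);


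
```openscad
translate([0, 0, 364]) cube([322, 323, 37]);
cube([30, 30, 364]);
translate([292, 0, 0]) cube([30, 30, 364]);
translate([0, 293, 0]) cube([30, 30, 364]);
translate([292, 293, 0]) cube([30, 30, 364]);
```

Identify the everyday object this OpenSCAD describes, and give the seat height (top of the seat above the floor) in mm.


A stool. The seat height is 401 mm.

A 322×323×37 slab at z = 364 on four corner posts — a stool. The seat top is 364 + 37 = 401 mm.


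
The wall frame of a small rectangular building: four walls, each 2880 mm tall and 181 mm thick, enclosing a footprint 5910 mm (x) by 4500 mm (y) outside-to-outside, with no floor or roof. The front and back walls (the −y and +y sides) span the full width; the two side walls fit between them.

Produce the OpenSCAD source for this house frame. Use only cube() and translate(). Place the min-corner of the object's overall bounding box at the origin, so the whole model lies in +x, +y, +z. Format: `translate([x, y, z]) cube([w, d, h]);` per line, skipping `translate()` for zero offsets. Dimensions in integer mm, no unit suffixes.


cube([5910, 181, 2880]);
translate([0, 4319, 0]) cube([5910, 181, 2880]);
translate([0, 181, 0]) cube([181, 4138, 2880]);
translate([5729, 181, 0]) cube([181, 4138, 2880]);


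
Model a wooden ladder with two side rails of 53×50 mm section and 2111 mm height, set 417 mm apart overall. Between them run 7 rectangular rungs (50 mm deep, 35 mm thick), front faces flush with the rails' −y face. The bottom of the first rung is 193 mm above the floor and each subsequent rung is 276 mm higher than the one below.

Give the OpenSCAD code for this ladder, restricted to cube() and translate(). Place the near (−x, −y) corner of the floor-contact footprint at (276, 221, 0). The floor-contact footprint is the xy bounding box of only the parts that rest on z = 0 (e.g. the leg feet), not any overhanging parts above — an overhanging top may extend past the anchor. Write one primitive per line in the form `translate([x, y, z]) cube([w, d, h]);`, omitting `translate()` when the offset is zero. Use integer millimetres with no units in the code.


translate([276, 221, 0]) cube([53, 50, 2111]);
translate([640, 221, 0]) cube([53, 50, 2111]);
translate([329, 221, 193]) cube([311, 50, 35]);
translate([329, 221, 469]) cube([311, 50, 35]);
translate([329, 221, 745]) cube([311, 50, 35]);
translate([329, 221, 1021]) cube([311, 50, 35]);
translate([329, 221, 1297]) cube([311, 50, 35]);
translate([329, 221, 1573]) cube([311, 50, 35]);
translate([329, 221, 1849]) cube([311, 50, 35]);
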